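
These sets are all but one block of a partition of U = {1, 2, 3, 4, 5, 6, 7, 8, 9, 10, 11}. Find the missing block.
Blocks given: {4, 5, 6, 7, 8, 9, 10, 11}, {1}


U = {1, 2, 3, 4, 5, 6, 7, 8, 9, 10, 11}
Shown blocks: {4, 5, 6, 7, 8, 9, 10, 11}, {1}
A partition's blocks are pairwise disjoint and cover U, so the missing block = U \ (union of shown blocks).
Union of shown blocks: {1, 4, 5, 6, 7, 8, 9, 10, 11}
Missing block = U \ (union) = {2, 3}

{2, 3}


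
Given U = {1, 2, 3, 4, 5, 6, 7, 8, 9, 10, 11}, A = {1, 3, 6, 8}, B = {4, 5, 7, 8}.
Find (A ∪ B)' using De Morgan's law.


U = {1, 2, 3, 4, 5, 6, 7, 8, 9, 10, 11}
A = {1, 3, 6, 8}, B = {4, 5, 7, 8}
A ∪ B = {1, 3, 4, 5, 6, 7, 8}
(A ∪ B)' = U \ (A ∪ B) = {2, 9, 10, 11}
Verification via A' ∩ B': A' = {2, 4, 5, 7, 9, 10, 11}, B' = {1, 2, 3, 6, 9, 10, 11}
A' ∩ B' = {2, 9, 10, 11} ✓

{2, 9, 10, 11}


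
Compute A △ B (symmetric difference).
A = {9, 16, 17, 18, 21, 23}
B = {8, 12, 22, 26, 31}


Set A = {9, 16, 17, 18, 21, 23}
Set B = {8, 12, 22, 26, 31}
A △ B = (A \ B) ∪ (B \ A)
Elements in A but not B: {9, 16, 17, 18, 21, 23}
Elements in B but not A: {8, 12, 22, 26, 31}
A △ B = {8, 9, 12, 16, 17, 18, 21, 22, 23, 26, 31}

{8, 9, 12, 16, 17, 18, 21, 22, 23, 26, 31}


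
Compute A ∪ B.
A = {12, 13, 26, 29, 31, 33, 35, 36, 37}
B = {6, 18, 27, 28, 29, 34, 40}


Set A = {12, 13, 26, 29, 31, 33, 35, 36, 37}
Set B = {6, 18, 27, 28, 29, 34, 40}
A ∪ B includes all elements in either set.
Elements from A: {12, 13, 26, 29, 31, 33, 35, 36, 37}
Elements from B not already included: {6, 18, 27, 28, 34, 40}
A ∪ B = {6, 12, 13, 18, 26, 27, 28, 29, 31, 33, 34, 35, 36, 37, 40}

{6, 12, 13, 18, 26, 27, 28, 29, 31, 33, 34, 35, 36, 37, 40}


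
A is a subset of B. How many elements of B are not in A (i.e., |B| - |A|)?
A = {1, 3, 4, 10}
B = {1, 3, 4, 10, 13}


Set A = {1, 3, 4, 10}, |A| = 4
Set B = {1, 3, 4, 10, 13}, |B| = 5
Since A ⊆ B: B \ A = {13}
|B| - |A| = 5 - 4 = 1

1


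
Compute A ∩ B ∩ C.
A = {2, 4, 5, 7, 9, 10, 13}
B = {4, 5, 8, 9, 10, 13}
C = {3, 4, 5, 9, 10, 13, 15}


Set A = {2, 4, 5, 7, 9, 10, 13}
Set B = {4, 5, 8, 9, 10, 13}
Set C = {3, 4, 5, 9, 10, 13, 15}
First, A ∩ B = {4, 5, 9, 10, 13}
Then, (A ∩ B) ∩ C = {4, 5, 9, 10, 13}

{4, 5, 9, 10, 13}


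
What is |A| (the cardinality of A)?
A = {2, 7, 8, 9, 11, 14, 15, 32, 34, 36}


Set A = {2, 7, 8, 9, 11, 14, 15, 32, 34, 36}
Listing elements: 2, 7, 8, 9, 11, 14, 15, 32, 34, 36
Counting: 10 elements
|A| = 10

10


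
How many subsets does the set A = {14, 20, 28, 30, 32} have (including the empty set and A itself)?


Set A = {14, 20, 28, 30, 32}
|A| = 5
The power set P(A) contains all subsets of A.
|P(A)| = 2^|A| = 2^5 = 32

32


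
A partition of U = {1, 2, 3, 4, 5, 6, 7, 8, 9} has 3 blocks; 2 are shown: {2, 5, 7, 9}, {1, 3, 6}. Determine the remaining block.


U = {1, 2, 3, 4, 5, 6, 7, 8, 9}
Shown blocks: {2, 5, 7, 9}, {1, 3, 6}
A partition's blocks are pairwise disjoint and cover U, so the missing block = U \ (union of shown blocks).
Union of shown blocks: {1, 2, 3, 5, 6, 7, 9}
Missing block = U \ (union) = {4, 8}

{4, 8}


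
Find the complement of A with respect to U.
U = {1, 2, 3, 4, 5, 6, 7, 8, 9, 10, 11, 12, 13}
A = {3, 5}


Universal set U = {1, 2, 3, 4, 5, 6, 7, 8, 9, 10, 11, 12, 13}
Set A = {3, 5}
A' = U \ A = elements in U but not in A
Checking each element of U:
1 (not in A, include), 2 (not in A, include), 3 (in A, exclude), 4 (not in A, include), 5 (in A, exclude), 6 (not in A, include), 7 (not in A, include), 8 (not in A, include), 9 (not in A, include), 10 (not in A, include), 11 (not in A, include), 12 (not in A, include), 13 (not in A, include)
A' = {1, 2, 4, 6, 7, 8, 9, 10, 11, 12, 13}

{1, 2, 4, 6, 7, 8, 9, 10, 11, 12, 13}


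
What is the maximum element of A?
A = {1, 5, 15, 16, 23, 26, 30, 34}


Set A = {1, 5, 15, 16, 23, 26, 30, 34}
Elements in ascending order: 1, 5, 15, 16, 23, 26, 30, 34
The largest element is 34.

34


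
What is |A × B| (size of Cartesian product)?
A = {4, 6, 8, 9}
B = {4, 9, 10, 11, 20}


Set A = {4, 6, 8, 9} has 4 elements.
Set B = {4, 9, 10, 11, 20} has 5 elements.
|A × B| = |A| × |B| = 4 × 5 = 20

20


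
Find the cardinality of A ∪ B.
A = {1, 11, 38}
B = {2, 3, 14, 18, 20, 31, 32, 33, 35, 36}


Set A = {1, 11, 38}, |A| = 3
Set B = {2, 3, 14, 18, 20, 31, 32, 33, 35, 36}, |B| = 10
A ∩ B = {}, |A ∩ B| = 0
|A ∪ B| = |A| + |B| - |A ∩ B| = 3 + 10 - 0 = 13

13


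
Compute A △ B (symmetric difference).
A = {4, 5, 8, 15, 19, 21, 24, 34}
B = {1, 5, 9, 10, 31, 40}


Set A = {4, 5, 8, 15, 19, 21, 24, 34}
Set B = {1, 5, 9, 10, 31, 40}
A △ B = (A \ B) ∪ (B \ A)
Elements in A but not B: {4, 8, 15, 19, 21, 24, 34}
Elements in B but not A: {1, 9, 10, 31, 40}
A △ B = {1, 4, 8, 9, 10, 15, 19, 21, 24, 31, 34, 40}

{1, 4, 8, 9, 10, 15, 19, 21, 24, 31, 34, 40}


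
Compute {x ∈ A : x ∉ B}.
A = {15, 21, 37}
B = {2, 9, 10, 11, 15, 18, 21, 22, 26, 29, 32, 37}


Set A = {15, 21, 37}
Set B = {2, 9, 10, 11, 15, 18, 21, 22, 26, 29, 32, 37}
Check each element of A against B:
15 ∈ B, 21 ∈ B, 37 ∈ B
Elements of A not in B: {}

{}


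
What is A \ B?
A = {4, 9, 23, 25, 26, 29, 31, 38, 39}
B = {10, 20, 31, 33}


Set A = {4, 9, 23, 25, 26, 29, 31, 38, 39}
Set B = {10, 20, 31, 33}
A \ B includes elements in A that are not in B.
Check each element of A:
4 (not in B, keep), 9 (not in B, keep), 23 (not in B, keep), 25 (not in B, keep), 26 (not in B, keep), 29 (not in B, keep), 31 (in B, remove), 38 (not in B, keep), 39 (not in B, keep)
A \ B = {4, 9, 23, 25, 26, 29, 38, 39}

{4, 9, 23, 25, 26, 29, 38, 39}


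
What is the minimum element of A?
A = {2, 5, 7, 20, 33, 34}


Set A = {2, 5, 7, 20, 33, 34}
Elements in ascending order: 2, 5, 7, 20, 33, 34
The smallest element is 2.

2


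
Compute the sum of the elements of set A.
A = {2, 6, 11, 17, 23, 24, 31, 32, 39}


Set A = {2, 6, 11, 17, 23, 24, 31, 32, 39}
Sum = 2 + 6 + 11 + 17 + 23 + 24 + 31 + 32 + 39 = 185

185


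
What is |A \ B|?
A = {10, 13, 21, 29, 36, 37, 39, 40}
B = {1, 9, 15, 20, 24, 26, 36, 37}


Set A = {10, 13, 21, 29, 36, 37, 39, 40}
Set B = {1, 9, 15, 20, 24, 26, 36, 37}
A \ B = {10, 13, 21, 29, 39, 40}
|A \ B| = 6

6


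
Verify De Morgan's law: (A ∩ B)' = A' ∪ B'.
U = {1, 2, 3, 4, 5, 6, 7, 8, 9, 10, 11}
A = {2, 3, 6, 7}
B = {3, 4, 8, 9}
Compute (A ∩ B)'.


U = {1, 2, 3, 4, 5, 6, 7, 8, 9, 10, 11}
A = {2, 3, 6, 7}, B = {3, 4, 8, 9}
A ∩ B = {3}
(A ∩ B)' = U \ (A ∩ B) = {1, 2, 4, 5, 6, 7, 8, 9, 10, 11}
Verification via A' ∪ B': A' = {1, 4, 5, 8, 9, 10, 11}, B' = {1, 2, 5, 6, 7, 10, 11}
A' ∪ B' = {1, 2, 4, 5, 6, 7, 8, 9, 10, 11} ✓

{1, 2, 4, 5, 6, 7, 8, 9, 10, 11}


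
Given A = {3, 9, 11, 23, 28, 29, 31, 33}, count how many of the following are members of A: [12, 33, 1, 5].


Set A = {3, 9, 11, 23, 28, 29, 31, 33}
Candidates: [12, 33, 1, 5]
Check each candidate:
12 ∉ A, 33 ∈ A, 1 ∉ A, 5 ∉ A
Count of candidates in A: 1

1


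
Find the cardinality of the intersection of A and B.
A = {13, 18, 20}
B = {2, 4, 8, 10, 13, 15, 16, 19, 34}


Set A = {13, 18, 20}
Set B = {2, 4, 8, 10, 13, 15, 16, 19, 34}
A ∩ B = {13}
|A ∩ B| = 1

1


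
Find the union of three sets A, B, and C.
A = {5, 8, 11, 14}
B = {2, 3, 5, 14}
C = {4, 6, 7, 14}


Set A = {5, 8, 11, 14}
Set B = {2, 3, 5, 14}
Set C = {4, 6, 7, 14}
First, A ∪ B = {2, 3, 5, 8, 11, 14}
Then, (A ∪ B) ∪ C = {2, 3, 4, 5, 6, 7, 8, 11, 14}

{2, 3, 4, 5, 6, 7, 8, 11, 14}


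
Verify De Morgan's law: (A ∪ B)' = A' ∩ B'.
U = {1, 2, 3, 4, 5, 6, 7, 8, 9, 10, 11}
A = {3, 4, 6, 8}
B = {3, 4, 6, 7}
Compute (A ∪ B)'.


U = {1, 2, 3, 4, 5, 6, 7, 8, 9, 10, 11}
A = {3, 4, 6, 8}, B = {3, 4, 6, 7}
A ∪ B = {3, 4, 6, 7, 8}
(A ∪ B)' = U \ (A ∪ B) = {1, 2, 5, 9, 10, 11}
Verification via A' ∩ B': A' = {1, 2, 5, 7, 9, 10, 11}, B' = {1, 2, 5, 8, 9, 10, 11}
A' ∩ B' = {1, 2, 5, 9, 10, 11} ✓

{1, 2, 5, 9, 10, 11}


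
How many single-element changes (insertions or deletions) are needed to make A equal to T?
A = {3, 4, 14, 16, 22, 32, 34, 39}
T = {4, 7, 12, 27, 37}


Set A = {3, 4, 14, 16, 22, 32, 34, 39}
Set T = {4, 7, 12, 27, 37}
Elements to remove from A (in A, not in T): {3, 14, 16, 22, 32, 34, 39} → 7 removals
Elements to add to A (in T, not in A): {7, 12, 27, 37} → 4 additions
Total edits = 7 + 4 = 11

11


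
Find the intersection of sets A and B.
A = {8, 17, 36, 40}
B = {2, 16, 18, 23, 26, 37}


Set A = {8, 17, 36, 40}
Set B = {2, 16, 18, 23, 26, 37}
A ∩ B includes only elements in both sets.
Check each element of A against B:
8 ✗, 17 ✗, 36 ✗, 40 ✗
A ∩ B = {}

{}


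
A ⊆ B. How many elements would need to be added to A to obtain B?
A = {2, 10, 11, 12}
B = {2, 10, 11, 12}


Set A = {2, 10, 11, 12}, |A| = 4
Set B = {2, 10, 11, 12}, |B| = 4
Since A ⊆ B: B \ A = {}
|B| - |A| = 4 - 4 = 0

0


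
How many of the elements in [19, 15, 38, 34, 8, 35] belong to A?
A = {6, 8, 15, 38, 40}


Set A = {6, 8, 15, 38, 40}
Candidates: [19, 15, 38, 34, 8, 35]
Check each candidate:
19 ∉ A, 15 ∈ A, 38 ∈ A, 34 ∉ A, 8 ∈ A, 35 ∉ A
Count of candidates in A: 3

3


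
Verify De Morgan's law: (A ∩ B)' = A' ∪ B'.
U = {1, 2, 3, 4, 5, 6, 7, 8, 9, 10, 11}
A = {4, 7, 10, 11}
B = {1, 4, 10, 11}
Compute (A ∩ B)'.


U = {1, 2, 3, 4, 5, 6, 7, 8, 9, 10, 11}
A = {4, 7, 10, 11}, B = {1, 4, 10, 11}
A ∩ B = {4, 10, 11}
(A ∩ B)' = U \ (A ∩ B) = {1, 2, 3, 5, 6, 7, 8, 9}
Verification via A' ∪ B': A' = {1, 2, 3, 5, 6, 8, 9}, B' = {2, 3, 5, 6, 7, 8, 9}
A' ∪ B' = {1, 2, 3, 5, 6, 7, 8, 9} ✓

{1, 2, 3, 5, 6, 7, 8, 9}


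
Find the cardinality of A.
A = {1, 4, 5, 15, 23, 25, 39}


Set A = {1, 4, 5, 15, 23, 25, 39}
Listing elements: 1, 4, 5, 15, 23, 25, 39
Counting: 7 elements
|A| = 7

7


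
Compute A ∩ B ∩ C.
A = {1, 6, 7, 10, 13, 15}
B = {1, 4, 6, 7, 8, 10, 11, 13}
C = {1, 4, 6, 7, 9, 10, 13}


Set A = {1, 6, 7, 10, 13, 15}
Set B = {1, 4, 6, 7, 8, 10, 11, 13}
Set C = {1, 4, 6, 7, 9, 10, 13}
First, A ∩ B = {1, 6, 7, 10, 13}
Then, (A ∩ B) ∩ C = {1, 6, 7, 10, 13}

{1, 6, 7, 10, 13}


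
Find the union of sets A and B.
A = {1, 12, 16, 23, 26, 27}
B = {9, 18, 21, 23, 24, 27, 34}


Set A = {1, 12, 16, 23, 26, 27}
Set B = {9, 18, 21, 23, 24, 27, 34}
A ∪ B includes all elements in either set.
Elements from A: {1, 12, 16, 23, 26, 27}
Elements from B not already included: {9, 18, 21, 24, 34}
A ∪ B = {1, 9, 12, 16, 18, 21, 23, 24, 26, 27, 34}

{1, 9, 12, 16, 18, 21, 23, 24, 26, 27, 34}


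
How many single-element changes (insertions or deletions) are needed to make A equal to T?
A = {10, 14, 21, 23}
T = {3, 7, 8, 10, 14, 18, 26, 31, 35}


Set A = {10, 14, 21, 23}
Set T = {3, 7, 8, 10, 14, 18, 26, 31, 35}
Elements to remove from A (in A, not in T): {21, 23} → 2 removals
Elements to add to A (in T, not in A): {3, 7, 8, 18, 26, 31, 35} → 7 additions
Total edits = 2 + 7 = 9

9


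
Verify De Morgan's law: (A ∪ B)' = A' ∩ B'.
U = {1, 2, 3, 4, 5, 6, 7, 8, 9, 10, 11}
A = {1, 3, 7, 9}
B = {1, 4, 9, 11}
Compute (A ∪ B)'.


U = {1, 2, 3, 4, 5, 6, 7, 8, 9, 10, 11}
A = {1, 3, 7, 9}, B = {1, 4, 9, 11}
A ∪ B = {1, 3, 4, 7, 9, 11}
(A ∪ B)' = U \ (A ∪ B) = {2, 5, 6, 8, 10}
Verification via A' ∩ B': A' = {2, 4, 5, 6, 8, 10, 11}, B' = {2, 3, 5, 6, 7, 8, 10}
A' ∩ B' = {2, 5, 6, 8, 10} ✓

{2, 5, 6, 8, 10}


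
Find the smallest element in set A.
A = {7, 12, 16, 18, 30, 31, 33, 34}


Set A = {7, 12, 16, 18, 30, 31, 33, 34}
Elements in ascending order: 7, 12, 16, 18, 30, 31, 33, 34
The smallest element is 7.

7


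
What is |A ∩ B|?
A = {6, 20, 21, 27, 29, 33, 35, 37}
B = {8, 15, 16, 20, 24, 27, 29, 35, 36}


Set A = {6, 20, 21, 27, 29, 33, 35, 37}
Set B = {8, 15, 16, 20, 24, 27, 29, 35, 36}
A ∩ B = {20, 27, 29, 35}
|A ∩ B| = 4

4


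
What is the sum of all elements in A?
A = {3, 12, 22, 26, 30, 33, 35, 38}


Set A = {3, 12, 22, 26, 30, 33, 35, 38}
Sum = 3 + 12 + 22 + 26 + 30 + 33 + 35 + 38 = 199

199


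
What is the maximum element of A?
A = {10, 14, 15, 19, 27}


Set A = {10, 14, 15, 19, 27}
Elements in ascending order: 10, 14, 15, 19, 27
The largest element is 27.

27


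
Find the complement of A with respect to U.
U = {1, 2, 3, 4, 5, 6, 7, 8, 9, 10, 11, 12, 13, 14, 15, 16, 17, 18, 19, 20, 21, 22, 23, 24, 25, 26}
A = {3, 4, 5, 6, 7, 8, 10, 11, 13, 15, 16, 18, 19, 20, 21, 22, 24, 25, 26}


Universal set U = {1, 2, 3, 4, 5, 6, 7, 8, 9, 10, 11, 12, 13, 14, 15, 16, 17, 18, 19, 20, 21, 22, 23, 24, 25, 26}
Set A = {3, 4, 5, 6, 7, 8, 10, 11, 13, 15, 16, 18, 19, 20, 21, 22, 24, 25, 26}
A' = U \ A = elements in U but not in A
Checking each element of U:
1 (not in A, include), 2 (not in A, include), 3 (in A, exclude), 4 (in A, exclude), 5 (in A, exclude), 6 (in A, exclude), 7 (in A, exclude), 8 (in A, exclude), 9 (not in A, include), 10 (in A, exclude), 11 (in A, exclude), 12 (not in A, include), 13 (in A, exclude), 14 (not in A, include), 15 (in A, exclude), 16 (in A, exclude), 17 (not in A, include), 18 (in A, exclude), 19 (in A, exclude), 20 (in A, exclude), 21 (in A, exclude), 22 (in A, exclude), 23 (not in A, include), 24 (in A, exclude), 25 (in A, exclude), 26 (in A, exclude)
A' = {1, 2, 9, 12, 14, 17, 23}

{1, 2, 9, 12, 14, 17, 23}


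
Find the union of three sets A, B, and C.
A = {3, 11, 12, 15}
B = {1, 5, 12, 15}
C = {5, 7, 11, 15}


Set A = {3, 11, 12, 15}
Set B = {1, 5, 12, 15}
Set C = {5, 7, 11, 15}
First, A ∪ B = {1, 3, 5, 11, 12, 15}
Then, (A ∪ B) ∪ C = {1, 3, 5, 7, 11, 12, 15}

{1, 3, 5, 7, 11, 12, 15}


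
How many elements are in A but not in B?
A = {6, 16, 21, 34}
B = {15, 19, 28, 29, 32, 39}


Set A = {6, 16, 21, 34}
Set B = {15, 19, 28, 29, 32, 39}
A \ B = {6, 16, 21, 34}
|A \ B| = 4

4


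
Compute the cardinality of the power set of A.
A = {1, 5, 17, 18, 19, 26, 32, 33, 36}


Set A = {1, 5, 17, 18, 19, 26, 32, 33, 36}
|A| = 9
The power set P(A) contains all subsets of A.
|P(A)| = 2^|A| = 2^9 = 512

512


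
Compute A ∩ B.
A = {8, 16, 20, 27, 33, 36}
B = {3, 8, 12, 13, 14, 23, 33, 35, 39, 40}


Set A = {8, 16, 20, 27, 33, 36}
Set B = {3, 8, 12, 13, 14, 23, 33, 35, 39, 40}
A ∩ B includes only elements in both sets.
Check each element of A against B:
8 ✓, 16 ✗, 20 ✗, 27 ✗, 33 ✓, 36 ✗
A ∩ B = {8, 33}

{8, 33}


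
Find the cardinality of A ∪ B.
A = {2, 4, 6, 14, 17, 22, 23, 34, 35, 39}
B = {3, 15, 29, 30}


Set A = {2, 4, 6, 14, 17, 22, 23, 34, 35, 39}, |A| = 10
Set B = {3, 15, 29, 30}, |B| = 4
A ∩ B = {}, |A ∩ B| = 0
|A ∪ B| = |A| + |B| - |A ∩ B| = 10 + 4 - 0 = 14

14


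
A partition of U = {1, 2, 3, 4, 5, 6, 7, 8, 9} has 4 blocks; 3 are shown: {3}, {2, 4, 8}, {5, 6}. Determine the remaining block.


U = {1, 2, 3, 4, 5, 6, 7, 8, 9}
Shown blocks: {3}, {2, 4, 8}, {5, 6}
A partition's blocks are pairwise disjoint and cover U, so the missing block = U \ (union of shown blocks).
Union of shown blocks: {2, 3, 4, 5, 6, 8}
Missing block = U \ (union) = {1, 7, 9}

{1, 7, 9}


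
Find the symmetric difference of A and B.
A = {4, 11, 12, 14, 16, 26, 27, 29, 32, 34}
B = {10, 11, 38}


Set A = {4, 11, 12, 14, 16, 26, 27, 29, 32, 34}
Set B = {10, 11, 38}
A △ B = (A \ B) ∪ (B \ A)
Elements in A but not B: {4, 12, 14, 16, 26, 27, 29, 32, 34}
Elements in B but not A: {10, 38}
A △ B = {4, 10, 12, 14, 16, 26, 27, 29, 32, 34, 38}

{4, 10, 12, 14, 16, 26, 27, 29, 32, 34, 38}


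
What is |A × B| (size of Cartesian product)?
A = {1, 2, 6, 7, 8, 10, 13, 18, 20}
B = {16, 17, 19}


Set A = {1, 2, 6, 7, 8, 10, 13, 18, 20} has 9 elements.
Set B = {16, 17, 19} has 3 elements.
|A × B| = |A| × |B| = 9 × 3 = 27

27


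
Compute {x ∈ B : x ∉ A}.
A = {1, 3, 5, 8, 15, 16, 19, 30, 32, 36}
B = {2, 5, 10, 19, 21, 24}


Set A = {1, 3, 5, 8, 15, 16, 19, 30, 32, 36}
Set B = {2, 5, 10, 19, 21, 24}
Check each element of B against A:
2 ∉ A (include), 5 ∈ A, 10 ∉ A (include), 19 ∈ A, 21 ∉ A (include), 24 ∉ A (include)
Elements of B not in A: {2, 10, 21, 24}

{2, 10, 21, 24}


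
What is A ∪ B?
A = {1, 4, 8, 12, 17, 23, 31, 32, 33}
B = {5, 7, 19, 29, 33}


Set A = {1, 4, 8, 12, 17, 23, 31, 32, 33}
Set B = {5, 7, 19, 29, 33}
A ∪ B includes all elements in either set.
Elements from A: {1, 4, 8, 12, 17, 23, 31, 32, 33}
Elements from B not already included: {5, 7, 19, 29}
A ∪ B = {1, 4, 5, 7, 8, 12, 17, 19, 23, 29, 31, 32, 33}

{1, 4, 5, 7, 8, 12, 17, 19, 23, 29, 31, 32, 33}


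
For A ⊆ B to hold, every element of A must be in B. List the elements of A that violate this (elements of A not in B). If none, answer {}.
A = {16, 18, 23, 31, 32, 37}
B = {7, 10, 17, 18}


Set A = {16, 18, 23, 31, 32, 37}
Set B = {7, 10, 17, 18}
Check each element of A against B:
16 ∉ B (include), 18 ∈ B, 23 ∉ B (include), 31 ∉ B (include), 32 ∉ B (include), 37 ∉ B (include)
Elements of A not in B: {16, 23, 31, 32, 37}

{16, 23, 31, 32, 37}


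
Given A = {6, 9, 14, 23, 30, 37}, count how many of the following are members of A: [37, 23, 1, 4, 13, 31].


Set A = {6, 9, 14, 23, 30, 37}
Candidates: [37, 23, 1, 4, 13, 31]
Check each candidate:
37 ∈ A, 23 ∈ A, 1 ∉ A, 4 ∉ A, 13 ∉ A, 31 ∉ A
Count of candidates in A: 2

2


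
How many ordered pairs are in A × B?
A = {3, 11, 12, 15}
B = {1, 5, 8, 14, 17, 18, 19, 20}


Set A = {3, 11, 12, 15} has 4 elements.
Set B = {1, 5, 8, 14, 17, 18, 19, 20} has 8 elements.
|A × B| = |A| × |B| = 4 × 8 = 32

32


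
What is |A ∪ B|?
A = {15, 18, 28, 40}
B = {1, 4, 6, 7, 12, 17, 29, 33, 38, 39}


Set A = {15, 18, 28, 40}, |A| = 4
Set B = {1, 4, 6, 7, 12, 17, 29, 33, 38, 39}, |B| = 10
A ∩ B = {}, |A ∩ B| = 0
|A ∪ B| = |A| + |B| - |A ∩ B| = 4 + 10 - 0 = 14

14


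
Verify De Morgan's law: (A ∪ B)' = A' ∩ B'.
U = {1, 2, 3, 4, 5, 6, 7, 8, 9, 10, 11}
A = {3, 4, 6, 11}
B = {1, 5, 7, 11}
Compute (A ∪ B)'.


U = {1, 2, 3, 4, 5, 6, 7, 8, 9, 10, 11}
A = {3, 4, 6, 11}, B = {1, 5, 7, 11}
A ∪ B = {1, 3, 4, 5, 6, 7, 11}
(A ∪ B)' = U \ (A ∪ B) = {2, 8, 9, 10}
Verification via A' ∩ B': A' = {1, 2, 5, 7, 8, 9, 10}, B' = {2, 3, 4, 6, 8, 9, 10}
A' ∩ B' = {2, 8, 9, 10} ✓

{2, 8, 9, 10}


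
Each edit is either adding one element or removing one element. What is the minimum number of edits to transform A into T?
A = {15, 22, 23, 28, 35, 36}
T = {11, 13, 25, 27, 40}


Set A = {15, 22, 23, 28, 35, 36}
Set T = {11, 13, 25, 27, 40}
Elements to remove from A (in A, not in T): {15, 22, 23, 28, 35, 36} → 6 removals
Elements to add to A (in T, not in A): {11, 13, 25, 27, 40} → 5 additions
Total edits = 6 + 5 = 11

11


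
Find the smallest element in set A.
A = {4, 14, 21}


Set A = {4, 14, 21}
Elements in ascending order: 4, 14, 21
The smallest element is 4.

4


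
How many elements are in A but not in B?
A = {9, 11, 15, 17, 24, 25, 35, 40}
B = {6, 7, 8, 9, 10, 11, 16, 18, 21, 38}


Set A = {9, 11, 15, 17, 24, 25, 35, 40}
Set B = {6, 7, 8, 9, 10, 11, 16, 18, 21, 38}
A \ B = {15, 17, 24, 25, 35, 40}
|A \ B| = 6

6


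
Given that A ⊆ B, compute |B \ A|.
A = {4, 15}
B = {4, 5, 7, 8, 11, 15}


Set A = {4, 15}, |A| = 2
Set B = {4, 5, 7, 8, 11, 15}, |B| = 6
Since A ⊆ B: B \ A = {5, 7, 8, 11}
|B| - |A| = 6 - 2 = 4

4


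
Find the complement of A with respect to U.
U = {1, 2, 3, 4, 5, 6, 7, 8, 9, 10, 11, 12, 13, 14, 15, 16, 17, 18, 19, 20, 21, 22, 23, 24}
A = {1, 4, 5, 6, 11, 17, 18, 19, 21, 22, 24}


Universal set U = {1, 2, 3, 4, 5, 6, 7, 8, 9, 10, 11, 12, 13, 14, 15, 16, 17, 18, 19, 20, 21, 22, 23, 24}
Set A = {1, 4, 5, 6, 11, 17, 18, 19, 21, 22, 24}
A' = U \ A = elements in U but not in A
Checking each element of U:
1 (in A, exclude), 2 (not in A, include), 3 (not in A, include), 4 (in A, exclude), 5 (in A, exclude), 6 (in A, exclude), 7 (not in A, include), 8 (not in A, include), 9 (not in A, include), 10 (not in A, include), 11 (in A, exclude), 12 (not in A, include), 13 (not in A, include), 14 (not in A, include), 15 (not in A, include), 16 (not in A, include), 17 (in A, exclude), 18 (in A, exclude), 19 (in A, exclude), 20 (not in A, include), 21 (in A, exclude), 22 (in A, exclude), 23 (not in A, include), 24 (in A, exclude)
A' = {2, 3, 7, 8, 9, 10, 12, 13, 14, 15, 16, 20, 23}

{2, 3, 7, 8, 9, 10, 12, 13, 14, 15, 16, 20, 23}


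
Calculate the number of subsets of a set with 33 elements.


The set has 33 elements.
The power set contains all possible subsets.
|P(A)| = 2^|A| = 2^33 = 8589934592

8589934592


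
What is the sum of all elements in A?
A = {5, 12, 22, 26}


Set A = {5, 12, 22, 26}
Sum = 5 + 12 + 22 + 26 = 65

65


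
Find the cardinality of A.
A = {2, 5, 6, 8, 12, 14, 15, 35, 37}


Set A = {2, 5, 6, 8, 12, 14, 15, 35, 37}
Listing elements: 2, 5, 6, 8, 12, 14, 15, 35, 37
Counting: 9 elements
|A| = 9

9


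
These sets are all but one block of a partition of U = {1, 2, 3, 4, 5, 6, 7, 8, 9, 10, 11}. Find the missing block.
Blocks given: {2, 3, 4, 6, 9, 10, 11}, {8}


U = {1, 2, 3, 4, 5, 6, 7, 8, 9, 10, 11}
Shown blocks: {2, 3, 4, 6, 9, 10, 11}, {8}
A partition's blocks are pairwise disjoint and cover U, so the missing block = U \ (union of shown blocks).
Union of shown blocks: {2, 3, 4, 6, 8, 9, 10, 11}
Missing block = U \ (union) = {1, 5, 7}

{1, 5, 7}


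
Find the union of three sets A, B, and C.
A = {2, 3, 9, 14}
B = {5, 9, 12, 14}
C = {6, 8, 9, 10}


Set A = {2, 3, 9, 14}
Set B = {5, 9, 12, 14}
Set C = {6, 8, 9, 10}
First, A ∪ B = {2, 3, 5, 9, 12, 14}
Then, (A ∪ B) ∪ C = {2, 3, 5, 6, 8, 9, 10, 12, 14}

{2, 3, 5, 6, 8, 9, 10, 12, 14}


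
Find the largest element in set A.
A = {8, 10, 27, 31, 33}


Set A = {8, 10, 27, 31, 33}
Elements in ascending order: 8, 10, 27, 31, 33
The largest element is 33.

33


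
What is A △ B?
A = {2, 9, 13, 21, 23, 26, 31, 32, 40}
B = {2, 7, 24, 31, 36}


Set A = {2, 9, 13, 21, 23, 26, 31, 32, 40}
Set B = {2, 7, 24, 31, 36}
A △ B = (A \ B) ∪ (B \ A)
Elements in A but not B: {9, 13, 21, 23, 26, 32, 40}
Elements in B but not A: {7, 24, 36}
A △ B = {7, 9, 13, 21, 23, 24, 26, 32, 36, 40}

{7, 9, 13, 21, 23, 24, 26, 32, 36, 40}


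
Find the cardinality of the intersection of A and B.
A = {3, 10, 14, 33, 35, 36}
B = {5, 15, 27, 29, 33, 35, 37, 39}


Set A = {3, 10, 14, 33, 35, 36}
Set B = {5, 15, 27, 29, 33, 35, 37, 39}
A ∩ B = {33, 35}
|A ∩ B| = 2

2


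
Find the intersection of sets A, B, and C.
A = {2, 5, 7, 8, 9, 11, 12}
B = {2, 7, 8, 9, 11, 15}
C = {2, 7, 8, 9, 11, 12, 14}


Set A = {2, 5, 7, 8, 9, 11, 12}
Set B = {2, 7, 8, 9, 11, 15}
Set C = {2, 7, 8, 9, 11, 12, 14}
First, A ∩ B = {2, 7, 8, 9, 11}
Then, (A ∩ B) ∩ C = {2, 7, 8, 9, 11}

{2, 7, 8, 9, 11}


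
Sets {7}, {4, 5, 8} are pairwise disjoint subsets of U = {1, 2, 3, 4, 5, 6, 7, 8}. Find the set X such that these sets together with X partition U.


U = {1, 2, 3, 4, 5, 6, 7, 8}
Shown blocks: {7}, {4, 5, 8}
A partition's blocks are pairwise disjoint and cover U, so the missing block = U \ (union of shown blocks).
Union of shown blocks: {4, 5, 7, 8}
Missing block = U \ (union) = {1, 2, 3, 6}

{1, 2, 3, 6}


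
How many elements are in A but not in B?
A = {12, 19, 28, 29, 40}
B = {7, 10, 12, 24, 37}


Set A = {12, 19, 28, 29, 40}
Set B = {7, 10, 12, 24, 37}
A \ B = {19, 28, 29, 40}
|A \ B| = 4

4


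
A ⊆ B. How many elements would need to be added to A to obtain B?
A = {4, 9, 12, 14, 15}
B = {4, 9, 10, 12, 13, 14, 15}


Set A = {4, 9, 12, 14, 15}, |A| = 5
Set B = {4, 9, 10, 12, 13, 14, 15}, |B| = 7
Since A ⊆ B: B \ A = {10, 13}
|B| - |A| = 7 - 5 = 2

2


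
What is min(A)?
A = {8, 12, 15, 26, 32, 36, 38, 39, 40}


Set A = {8, 12, 15, 26, 32, 36, 38, 39, 40}
Elements in ascending order: 8, 12, 15, 26, 32, 36, 38, 39, 40
The smallest element is 8.

8


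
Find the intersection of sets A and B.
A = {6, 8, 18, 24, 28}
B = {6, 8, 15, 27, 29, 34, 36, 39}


Set A = {6, 8, 18, 24, 28}
Set B = {6, 8, 15, 27, 29, 34, 36, 39}
A ∩ B includes only elements in both sets.
Check each element of A against B:
6 ✓, 8 ✓, 18 ✗, 24 ✗, 28 ✗
A ∩ B = {6, 8}

{6, 8}


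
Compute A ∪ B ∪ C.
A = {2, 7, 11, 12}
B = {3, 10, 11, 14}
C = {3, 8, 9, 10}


Set A = {2, 7, 11, 12}
Set B = {3, 10, 11, 14}
Set C = {3, 8, 9, 10}
First, A ∪ B = {2, 3, 7, 10, 11, 12, 14}
Then, (A ∪ B) ∪ C = {2, 3, 7, 8, 9, 10, 11, 12, 14}

{2, 3, 7, 8, 9, 10, 11, 12, 14}


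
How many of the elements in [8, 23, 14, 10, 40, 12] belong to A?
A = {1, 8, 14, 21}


Set A = {1, 8, 14, 21}
Candidates: [8, 23, 14, 10, 40, 12]
Check each candidate:
8 ∈ A, 23 ∉ A, 14 ∈ A, 10 ∉ A, 40 ∉ A, 12 ∉ A
Count of candidates in A: 2

2


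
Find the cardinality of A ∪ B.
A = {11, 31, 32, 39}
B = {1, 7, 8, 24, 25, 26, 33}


Set A = {11, 31, 32, 39}, |A| = 4
Set B = {1, 7, 8, 24, 25, 26, 33}, |B| = 7
A ∩ B = {}, |A ∩ B| = 0
|A ∪ B| = |A| + |B| - |A ∩ B| = 4 + 7 - 0 = 11

11


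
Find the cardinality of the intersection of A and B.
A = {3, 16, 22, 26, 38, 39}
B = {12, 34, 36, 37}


Set A = {3, 16, 22, 26, 38, 39}
Set B = {12, 34, 36, 37}
A ∩ B = {}
|A ∩ B| = 0

0


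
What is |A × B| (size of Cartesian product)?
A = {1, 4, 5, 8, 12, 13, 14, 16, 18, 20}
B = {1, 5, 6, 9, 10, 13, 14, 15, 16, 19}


Set A = {1, 4, 5, 8, 12, 13, 14, 16, 18, 20} has 10 elements.
Set B = {1, 5, 6, 9, 10, 13, 14, 15, 16, 19} has 10 elements.
|A × B| = |A| × |B| = 10 × 10 = 100

100


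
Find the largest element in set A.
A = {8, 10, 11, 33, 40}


Set A = {8, 10, 11, 33, 40}
Elements in ascending order: 8, 10, 11, 33, 40
The largest element is 40.

40


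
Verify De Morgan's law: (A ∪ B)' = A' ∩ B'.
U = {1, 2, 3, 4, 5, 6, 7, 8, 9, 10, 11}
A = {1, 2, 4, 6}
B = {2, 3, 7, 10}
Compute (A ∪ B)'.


U = {1, 2, 3, 4, 5, 6, 7, 8, 9, 10, 11}
A = {1, 2, 4, 6}, B = {2, 3, 7, 10}
A ∪ B = {1, 2, 3, 4, 6, 7, 10}
(A ∪ B)' = U \ (A ∪ B) = {5, 8, 9, 11}
Verification via A' ∩ B': A' = {3, 5, 7, 8, 9, 10, 11}, B' = {1, 4, 5, 6, 8, 9, 11}
A' ∩ B' = {5, 8, 9, 11} ✓

{5, 8, 9, 11}


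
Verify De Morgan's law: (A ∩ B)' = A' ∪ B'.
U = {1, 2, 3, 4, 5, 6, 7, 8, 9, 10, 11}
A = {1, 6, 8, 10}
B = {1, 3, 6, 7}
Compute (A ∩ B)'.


U = {1, 2, 3, 4, 5, 6, 7, 8, 9, 10, 11}
A = {1, 6, 8, 10}, B = {1, 3, 6, 7}
A ∩ B = {1, 6}
(A ∩ B)' = U \ (A ∩ B) = {2, 3, 4, 5, 7, 8, 9, 10, 11}
Verification via A' ∪ B': A' = {2, 3, 4, 5, 7, 9, 11}, B' = {2, 4, 5, 8, 9, 10, 11}
A' ∪ B' = {2, 3, 4, 5, 7, 8, 9, 10, 11} ✓

{2, 3, 4, 5, 7, 8, 9, 10, 11}


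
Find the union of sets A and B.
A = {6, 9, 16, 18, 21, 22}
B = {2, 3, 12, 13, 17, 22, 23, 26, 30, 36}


Set A = {6, 9, 16, 18, 21, 22}
Set B = {2, 3, 12, 13, 17, 22, 23, 26, 30, 36}
A ∪ B includes all elements in either set.
Elements from A: {6, 9, 16, 18, 21, 22}
Elements from B not already included: {2, 3, 12, 13, 17, 23, 26, 30, 36}
A ∪ B = {2, 3, 6, 9, 12, 13, 16, 17, 18, 21, 22, 23, 26, 30, 36}

{2, 3, 6, 9, 12, 13, 16, 17, 18, 21, 22, 23, 26, 30, 36}


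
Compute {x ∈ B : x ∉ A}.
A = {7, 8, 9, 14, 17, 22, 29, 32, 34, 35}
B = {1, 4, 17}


Set A = {7, 8, 9, 14, 17, 22, 29, 32, 34, 35}
Set B = {1, 4, 17}
Check each element of B against A:
1 ∉ A (include), 4 ∉ A (include), 17 ∈ A
Elements of B not in A: {1, 4}

{1, 4}


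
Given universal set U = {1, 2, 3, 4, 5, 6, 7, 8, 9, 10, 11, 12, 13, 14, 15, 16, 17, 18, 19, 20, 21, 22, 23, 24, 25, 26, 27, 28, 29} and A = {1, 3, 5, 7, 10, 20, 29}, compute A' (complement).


Universal set U = {1, 2, 3, 4, 5, 6, 7, 8, 9, 10, 11, 12, 13, 14, 15, 16, 17, 18, 19, 20, 21, 22, 23, 24, 25, 26, 27, 28, 29}
Set A = {1, 3, 5, 7, 10, 20, 29}
A' = U \ A = elements in U but not in A
Checking each element of U:
1 (in A, exclude), 2 (not in A, include), 3 (in A, exclude), 4 (not in A, include), 5 (in A, exclude), 6 (not in A, include), 7 (in A, exclude), 8 (not in A, include), 9 (not in A, include), 10 (in A, exclude), 11 (not in A, include), 12 (not in A, include), 13 (not in A, include), 14 (not in A, include), 15 (not in A, include), 16 (not in A, include), 17 (not in A, include), 18 (not in A, include), 19 (not in A, include), 20 (in A, exclude), 21 (not in A, include), 22 (not in A, include), 23 (not in A, include), 24 (not in A, include), 25 (not in A, include), 26 (not in A, include), 27 (not in A, include), 28 (not in A, include), 29 (in A, exclude)
A' = {2, 4, 6, 8, 9, 11, 12, 13, 14, 15, 16, 17, 18, 19, 21, 22, 23, 24, 25, 26, 27, 28}

{2, 4, 6, 8, 9, 11, 12, 13, 14, 15, 16, 17, 18, 19, 21, 22, 23, 24, 25, 26, 27, 28}


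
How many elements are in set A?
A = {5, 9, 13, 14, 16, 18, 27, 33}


Set A = {5, 9, 13, 14, 16, 18, 27, 33}
Listing elements: 5, 9, 13, 14, 16, 18, 27, 33
Counting: 8 elements
|A| = 8

8


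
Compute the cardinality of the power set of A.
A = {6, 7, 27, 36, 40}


Set A = {6, 7, 27, 36, 40}
|A| = 5
The power set P(A) contains all subsets of A.
|P(A)| = 2^|A| = 2^5 = 32

32


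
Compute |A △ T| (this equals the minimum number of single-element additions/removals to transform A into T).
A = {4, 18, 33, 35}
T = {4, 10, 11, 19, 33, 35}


Set A = {4, 18, 33, 35}
Set T = {4, 10, 11, 19, 33, 35}
Elements to remove from A (in A, not in T): {18} → 1 removals
Elements to add to A (in T, not in A): {10, 11, 19} → 3 additions
Total edits = 1 + 3 = 4

4


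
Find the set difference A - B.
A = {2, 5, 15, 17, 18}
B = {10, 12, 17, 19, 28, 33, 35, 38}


Set A = {2, 5, 15, 17, 18}
Set B = {10, 12, 17, 19, 28, 33, 35, 38}
A \ B includes elements in A that are not in B.
Check each element of A:
2 (not in B, keep), 5 (not in B, keep), 15 (not in B, keep), 17 (in B, remove), 18 (not in B, keep)
A \ B = {2, 5, 15, 18}

{2, 5, 15, 18}


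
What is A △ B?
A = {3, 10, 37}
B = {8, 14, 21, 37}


Set A = {3, 10, 37}
Set B = {8, 14, 21, 37}
A △ B = (A \ B) ∪ (B \ A)
Elements in A but not B: {3, 10}
Elements in B but not A: {8, 14, 21}
A △ B = {3, 8, 10, 14, 21}

{3, 8, 10, 14, 21}


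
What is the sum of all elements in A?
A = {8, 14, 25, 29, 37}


Set A = {8, 14, 25, 29, 37}
Sum = 8 + 14 + 25 + 29 + 37 = 113

113


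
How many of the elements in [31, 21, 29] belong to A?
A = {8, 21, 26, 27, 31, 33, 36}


Set A = {8, 21, 26, 27, 31, 33, 36}
Candidates: [31, 21, 29]
Check each candidate:
31 ∈ A, 21 ∈ A, 29 ∉ A
Count of candidates in A: 2

2


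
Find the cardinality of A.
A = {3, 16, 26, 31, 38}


Set A = {3, 16, 26, 31, 38}
Listing elements: 3, 16, 26, 31, 38
Counting: 5 elements
|A| = 5

5


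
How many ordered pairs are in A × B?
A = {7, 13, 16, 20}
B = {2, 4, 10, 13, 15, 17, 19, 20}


Set A = {7, 13, 16, 20} has 4 elements.
Set B = {2, 4, 10, 13, 15, 17, 19, 20} has 8 elements.
|A × B| = |A| × |B| = 4 × 8 = 32

32


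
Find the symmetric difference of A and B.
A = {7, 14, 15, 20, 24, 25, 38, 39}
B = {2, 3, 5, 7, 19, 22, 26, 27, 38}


Set A = {7, 14, 15, 20, 24, 25, 38, 39}
Set B = {2, 3, 5, 7, 19, 22, 26, 27, 38}
A △ B = (A \ B) ∪ (B \ A)
Elements in A but not B: {14, 15, 20, 24, 25, 39}
Elements in B but not A: {2, 3, 5, 19, 22, 26, 27}
A △ B = {2, 3, 5, 14, 15, 19, 20, 22, 24, 25, 26, 27, 39}

{2, 3, 5, 14, 15, 19, 20, 22, 24, 25, 26, 27, 39}


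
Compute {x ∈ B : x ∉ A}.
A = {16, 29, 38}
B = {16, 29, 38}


Set A = {16, 29, 38}
Set B = {16, 29, 38}
Check each element of B against A:
16 ∈ A, 29 ∈ A, 38 ∈ A
Elements of B not in A: {}

{}


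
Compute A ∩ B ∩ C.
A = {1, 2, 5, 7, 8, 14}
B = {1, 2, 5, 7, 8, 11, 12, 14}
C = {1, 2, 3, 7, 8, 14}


Set A = {1, 2, 5, 7, 8, 14}
Set B = {1, 2, 5, 7, 8, 11, 12, 14}
Set C = {1, 2, 3, 7, 8, 14}
First, A ∩ B = {1, 2, 5, 7, 8, 14}
Then, (A ∩ B) ∩ C = {1, 2, 7, 8, 14}

{1, 2, 7, 8, 14}


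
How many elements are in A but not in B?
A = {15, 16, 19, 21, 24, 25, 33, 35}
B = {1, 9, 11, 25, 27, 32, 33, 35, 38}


Set A = {15, 16, 19, 21, 24, 25, 33, 35}
Set B = {1, 9, 11, 25, 27, 32, 33, 35, 38}
A \ B = {15, 16, 19, 21, 24}
|A \ B| = 5

5


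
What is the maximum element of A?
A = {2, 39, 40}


Set A = {2, 39, 40}
Elements in ascending order: 2, 39, 40
The largest element is 40.

40


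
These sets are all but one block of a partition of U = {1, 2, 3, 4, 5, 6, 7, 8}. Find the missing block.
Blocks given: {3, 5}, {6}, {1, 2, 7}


U = {1, 2, 3, 4, 5, 6, 7, 8}
Shown blocks: {3, 5}, {6}, {1, 2, 7}
A partition's blocks are pairwise disjoint and cover U, so the missing block = U \ (union of shown blocks).
Union of shown blocks: {1, 2, 3, 5, 6, 7}
Missing block = U \ (union) = {4, 8}

{4, 8}


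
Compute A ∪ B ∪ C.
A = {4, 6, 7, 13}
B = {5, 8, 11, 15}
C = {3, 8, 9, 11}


Set A = {4, 6, 7, 13}
Set B = {5, 8, 11, 15}
Set C = {3, 8, 9, 11}
First, A ∪ B = {4, 5, 6, 7, 8, 11, 13, 15}
Then, (A ∪ B) ∪ C = {3, 4, 5, 6, 7, 8, 9, 11, 13, 15}

{3, 4, 5, 6, 7, 8, 9, 11, 13, 15}


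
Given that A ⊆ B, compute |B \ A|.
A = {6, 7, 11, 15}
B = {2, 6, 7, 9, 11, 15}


Set A = {6, 7, 11, 15}, |A| = 4
Set B = {2, 6, 7, 9, 11, 15}, |B| = 6
Since A ⊆ B: B \ A = {2, 9}
|B| - |A| = 6 - 4 = 2

2


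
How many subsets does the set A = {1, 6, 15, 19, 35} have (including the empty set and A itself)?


Set A = {1, 6, 15, 19, 35}
|A| = 5
The power set P(A) contains all subsets of A.
|P(A)| = 2^|A| = 2^5 = 32

32


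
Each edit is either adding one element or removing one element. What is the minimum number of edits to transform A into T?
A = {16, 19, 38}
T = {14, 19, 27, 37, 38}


Set A = {16, 19, 38}
Set T = {14, 19, 27, 37, 38}
Elements to remove from A (in A, not in T): {16} → 1 removals
Elements to add to A (in T, not in A): {14, 27, 37} → 3 additions
Total edits = 1 + 3 = 4

4


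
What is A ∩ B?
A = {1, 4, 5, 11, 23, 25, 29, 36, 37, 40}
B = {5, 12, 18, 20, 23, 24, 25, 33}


Set A = {1, 4, 5, 11, 23, 25, 29, 36, 37, 40}
Set B = {5, 12, 18, 20, 23, 24, 25, 33}
A ∩ B includes only elements in both sets.
Check each element of A against B:
1 ✗, 4 ✗, 5 ✓, 11 ✗, 23 ✓, 25 ✓, 29 ✗, 36 ✗, 37 ✗, 40 ✗
A ∩ B = {5, 23, 25}

{5, 23, 25}


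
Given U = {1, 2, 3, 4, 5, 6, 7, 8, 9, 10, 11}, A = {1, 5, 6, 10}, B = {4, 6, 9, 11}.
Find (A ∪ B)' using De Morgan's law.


U = {1, 2, 3, 4, 5, 6, 7, 8, 9, 10, 11}
A = {1, 5, 6, 10}, B = {4, 6, 9, 11}
A ∪ B = {1, 4, 5, 6, 9, 10, 11}
(A ∪ B)' = U \ (A ∪ B) = {2, 3, 7, 8}
Verification via A' ∩ B': A' = {2, 3, 4, 7, 8, 9, 11}, B' = {1, 2, 3, 5, 7, 8, 10}
A' ∩ B' = {2, 3, 7, 8} ✓

{2, 3, 7, 8}


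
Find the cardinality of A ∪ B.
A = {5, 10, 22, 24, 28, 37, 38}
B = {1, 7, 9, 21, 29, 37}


Set A = {5, 10, 22, 24, 28, 37, 38}, |A| = 7
Set B = {1, 7, 9, 21, 29, 37}, |B| = 6
A ∩ B = {37}, |A ∩ B| = 1
|A ∪ B| = |A| + |B| - |A ∩ B| = 7 + 6 - 1 = 12

12


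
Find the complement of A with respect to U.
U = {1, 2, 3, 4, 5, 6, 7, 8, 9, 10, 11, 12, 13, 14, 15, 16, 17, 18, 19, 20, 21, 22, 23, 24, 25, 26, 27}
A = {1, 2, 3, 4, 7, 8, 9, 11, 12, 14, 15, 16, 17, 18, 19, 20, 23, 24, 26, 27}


Universal set U = {1, 2, 3, 4, 5, 6, 7, 8, 9, 10, 11, 12, 13, 14, 15, 16, 17, 18, 19, 20, 21, 22, 23, 24, 25, 26, 27}
Set A = {1, 2, 3, 4, 7, 8, 9, 11, 12, 14, 15, 16, 17, 18, 19, 20, 23, 24, 26, 27}
A' = U \ A = elements in U but not in A
Checking each element of U:
1 (in A, exclude), 2 (in A, exclude), 3 (in A, exclude), 4 (in A, exclude), 5 (not in A, include), 6 (not in A, include), 7 (in A, exclude), 8 (in A, exclude), 9 (in A, exclude), 10 (not in A, include), 11 (in A, exclude), 12 (in A, exclude), 13 (not in A, include), 14 (in A, exclude), 15 (in A, exclude), 16 (in A, exclude), 17 (in A, exclude), 18 (in A, exclude), 19 (in A, exclude), 20 (in A, exclude), 21 (not in A, include), 22 (not in A, include), 23 (in A, exclude), 24 (in A, exclude), 25 (not in A, include), 26 (in A, exclude), 27 (in A, exclude)
A' = {5, 6, 10, 13, 21, 22, 25}

{5, 6, 10, 13, 21, 22, 25}


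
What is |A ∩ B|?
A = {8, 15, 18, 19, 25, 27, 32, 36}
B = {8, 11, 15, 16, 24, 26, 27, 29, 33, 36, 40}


Set A = {8, 15, 18, 19, 25, 27, 32, 36}
Set B = {8, 11, 15, 16, 24, 26, 27, 29, 33, 36, 40}
A ∩ B = {8, 15, 27, 36}
|A ∩ B| = 4

4


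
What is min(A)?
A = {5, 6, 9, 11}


Set A = {5, 6, 9, 11}
Elements in ascending order: 5, 6, 9, 11
The smallest element is 5.

5


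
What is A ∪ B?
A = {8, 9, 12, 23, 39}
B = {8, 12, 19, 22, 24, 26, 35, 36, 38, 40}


Set A = {8, 9, 12, 23, 39}
Set B = {8, 12, 19, 22, 24, 26, 35, 36, 38, 40}
A ∪ B includes all elements in either set.
Elements from A: {8, 9, 12, 23, 39}
Elements from B not already included: {19, 22, 24, 26, 35, 36, 38, 40}
A ∪ B = {8, 9, 12, 19, 22, 23, 24, 26, 35, 36, 38, 39, 40}

{8, 9, 12, 19, 22, 23, 24, 26, 35, 36, 38, 39, 40}


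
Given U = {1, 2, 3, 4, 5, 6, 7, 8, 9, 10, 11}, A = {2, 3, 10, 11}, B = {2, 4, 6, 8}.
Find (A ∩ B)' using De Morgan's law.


U = {1, 2, 3, 4, 5, 6, 7, 8, 9, 10, 11}
A = {2, 3, 10, 11}, B = {2, 4, 6, 8}
A ∩ B = {2}
(A ∩ B)' = U \ (A ∩ B) = {1, 3, 4, 5, 6, 7, 8, 9, 10, 11}
Verification via A' ∪ B': A' = {1, 4, 5, 6, 7, 8, 9}, B' = {1, 3, 5, 7, 9, 10, 11}
A' ∪ B' = {1, 3, 4, 5, 6, 7, 8, 9, 10, 11} ✓

{1, 3, 4, 5, 6, 7, 8, 9, 10, 11}


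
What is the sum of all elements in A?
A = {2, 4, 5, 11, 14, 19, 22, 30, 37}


Set A = {2, 4, 5, 11, 14, 19, 22, 30, 37}
Sum = 2 + 4 + 5 + 11 + 14 + 19 + 22 + 30 + 37 = 144

144


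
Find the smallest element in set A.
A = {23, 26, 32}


Set A = {23, 26, 32}
Elements in ascending order: 23, 26, 32
The smallest element is 23.

23


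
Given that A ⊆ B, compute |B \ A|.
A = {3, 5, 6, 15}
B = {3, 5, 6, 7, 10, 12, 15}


Set A = {3, 5, 6, 15}, |A| = 4
Set B = {3, 5, 6, 7, 10, 12, 15}, |B| = 7
Since A ⊆ B: B \ A = {7, 10, 12}
|B| - |A| = 7 - 4 = 3

3


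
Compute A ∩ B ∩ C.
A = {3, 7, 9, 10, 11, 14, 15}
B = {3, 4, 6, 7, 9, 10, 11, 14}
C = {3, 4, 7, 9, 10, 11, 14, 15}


Set A = {3, 7, 9, 10, 11, 14, 15}
Set B = {3, 4, 6, 7, 9, 10, 11, 14}
Set C = {3, 4, 7, 9, 10, 11, 14, 15}
First, A ∩ B = {3, 7, 9, 10, 11, 14}
Then, (A ∩ B) ∩ C = {3, 7, 9, 10, 11, 14}

{3, 7, 9, 10, 11, 14}


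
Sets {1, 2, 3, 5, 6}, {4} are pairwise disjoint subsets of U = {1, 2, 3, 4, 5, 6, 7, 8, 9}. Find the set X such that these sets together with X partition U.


U = {1, 2, 3, 4, 5, 6, 7, 8, 9}
Shown blocks: {1, 2, 3, 5, 6}, {4}
A partition's blocks are pairwise disjoint and cover U, so the missing block = U \ (union of shown blocks).
Union of shown blocks: {1, 2, 3, 4, 5, 6}
Missing block = U \ (union) = {7, 8, 9}

{7, 8, 9}


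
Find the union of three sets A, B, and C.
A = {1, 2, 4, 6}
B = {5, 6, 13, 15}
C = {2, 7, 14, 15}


Set A = {1, 2, 4, 6}
Set B = {5, 6, 13, 15}
Set C = {2, 7, 14, 15}
First, A ∪ B = {1, 2, 4, 5, 6, 13, 15}
Then, (A ∪ B) ∪ C = {1, 2, 4, 5, 6, 7, 13, 14, 15}

{1, 2, 4, 5, 6, 7, 13, 14, 15}


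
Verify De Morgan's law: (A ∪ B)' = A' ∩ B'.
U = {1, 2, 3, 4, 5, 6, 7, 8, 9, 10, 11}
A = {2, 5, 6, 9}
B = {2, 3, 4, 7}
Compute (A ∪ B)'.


U = {1, 2, 3, 4, 5, 6, 7, 8, 9, 10, 11}
A = {2, 5, 6, 9}, B = {2, 3, 4, 7}
A ∪ B = {2, 3, 4, 5, 6, 7, 9}
(A ∪ B)' = U \ (A ∪ B) = {1, 8, 10, 11}
Verification via A' ∩ B': A' = {1, 3, 4, 7, 8, 10, 11}, B' = {1, 5, 6, 8, 9, 10, 11}
A' ∩ B' = {1, 8, 10, 11} ✓

{1, 8, 10, 11}


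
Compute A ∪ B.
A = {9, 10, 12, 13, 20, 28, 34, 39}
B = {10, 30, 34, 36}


Set A = {9, 10, 12, 13, 20, 28, 34, 39}
Set B = {10, 30, 34, 36}
A ∪ B includes all elements in either set.
Elements from A: {9, 10, 12, 13, 20, 28, 34, 39}
Elements from B not already included: {30, 36}
A ∪ B = {9, 10, 12, 13, 20, 28, 30, 34, 36, 39}

{9, 10, 12, 13, 20, 28, 30, 34, 36, 39}


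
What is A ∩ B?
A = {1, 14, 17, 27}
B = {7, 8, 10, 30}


Set A = {1, 14, 17, 27}
Set B = {7, 8, 10, 30}
A ∩ B includes only elements in both sets.
Check each element of A against B:
1 ✗, 14 ✗, 17 ✗, 27 ✗
A ∩ B = {}

{}


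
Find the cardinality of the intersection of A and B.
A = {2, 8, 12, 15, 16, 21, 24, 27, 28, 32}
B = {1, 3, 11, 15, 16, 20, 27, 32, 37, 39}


Set A = {2, 8, 12, 15, 16, 21, 24, 27, 28, 32}
Set B = {1, 3, 11, 15, 16, 20, 27, 32, 37, 39}
A ∩ B = {15, 16, 27, 32}
|A ∩ B| = 4

4
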